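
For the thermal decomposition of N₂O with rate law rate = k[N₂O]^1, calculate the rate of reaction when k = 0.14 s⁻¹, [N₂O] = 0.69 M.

0.0966 M/s

Step 1: Identify the rate law: rate = k[N₂O]^1
Step 2: Substitute values: rate = 0.14 × (0.69)^1
Step 3: Calculate: rate = 0.14 × 0.69 = 0.0966 M/s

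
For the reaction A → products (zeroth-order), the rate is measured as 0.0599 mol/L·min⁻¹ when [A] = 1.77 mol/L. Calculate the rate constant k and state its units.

0.0599 mol/L·min⁻¹

Step 1: For a zeroth-order reaction, rate = k (independent of concentration).
Step 2: k = rate = 0.0599 mol/L·min⁻¹.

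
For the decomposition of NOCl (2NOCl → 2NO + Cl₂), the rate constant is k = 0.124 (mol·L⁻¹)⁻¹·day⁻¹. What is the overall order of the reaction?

second order (2)

Step 1: The units of k for an nth-order reaction are (concentration)^(1-n)·(time)⁻¹.
Step 2: Here k has units (mol·L⁻¹)⁻¹·day⁻¹, so the concentration exponent is -1.
Step 3: 1 - n = -1 ⇒ n = 2. The reaction is second order.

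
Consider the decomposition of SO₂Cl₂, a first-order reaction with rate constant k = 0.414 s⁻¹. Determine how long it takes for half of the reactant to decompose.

1.674 s

Step 1: For a first-order reaction, t₁/₂ = ln(2)/k
Step 2: t₁/₂ = ln(2)/0.414
Step 3: t₁/₂ = 0.6931/0.414 = 1.674 s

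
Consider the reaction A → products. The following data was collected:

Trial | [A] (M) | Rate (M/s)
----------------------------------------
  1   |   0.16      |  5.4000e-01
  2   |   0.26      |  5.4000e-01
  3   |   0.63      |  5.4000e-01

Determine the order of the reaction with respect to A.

zeroth order (0)

Step 1: Compare trials - when concentration changes, rate stays constant.
Step 2: rate₂/rate₁ = 5.4000e-01/5.4000e-01 = 1
Step 3: [A]₂/[A]₁ = 0.26/0.16 = 1.625
Step 4: Since rate ratio ≈ (conc ratio)^0, the reaction is zeroth order.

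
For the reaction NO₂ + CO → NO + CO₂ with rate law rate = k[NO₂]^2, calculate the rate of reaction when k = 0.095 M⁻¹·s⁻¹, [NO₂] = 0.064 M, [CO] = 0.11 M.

0.0003891 M/s

Step 1: The rate law is rate = k[NO₂]^2
Step 2: Note that the rate does not depend on [CO] (zero order in CO).
Step 3: rate = 0.095 × (0.064)^2 = 0.00038912 M/s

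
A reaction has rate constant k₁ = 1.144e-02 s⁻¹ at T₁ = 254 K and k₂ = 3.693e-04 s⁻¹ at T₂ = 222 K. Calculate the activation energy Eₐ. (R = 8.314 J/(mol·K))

50.3 kJ/mol

Step 1: Use the two-temperature Arrhenius form: ln(k₂/k₁) = -Eₐ/R × (1/T₂ - 1/T₁)
Step 2: ln(k₂/k₁) = ln(3.693e-04/1.144e-02) = ln(0.0322815) = -3.43326
Step 3: 1/T₂ - 1/T₁ = 1/222 - 1/254 = 5.674966e-04 K⁻¹
Step 4: Eₐ = -R × ln(k₂/k₁) / (1/T₂ - 1/T₁) = -8.314 × -3.43326 / 5.674966e-04
Step 5: Eₐ = 5.0298e+04 J/mol = 50.3 kJ/mol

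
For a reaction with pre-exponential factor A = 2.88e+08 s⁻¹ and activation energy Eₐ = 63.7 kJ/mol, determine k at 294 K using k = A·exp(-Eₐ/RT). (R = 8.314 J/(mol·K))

1.39e-03 s⁻¹

Step 1: Use the Arrhenius equation: k = A × exp(-Eₐ/RT)
Step 2: Convert Eₐ to J/mol: 63.7 kJ/mol = 63700 J/mol
Step 3: Calculate the exponent: -Eₐ/(RT) = -63700/(8.314 × 294) = -26.06046
Step 4: k = 2.88e+08 × exp(-26.06046)
Step 5: k = 2.88e+08 × 4.80935e-12 = 1.3851e-03 s⁻¹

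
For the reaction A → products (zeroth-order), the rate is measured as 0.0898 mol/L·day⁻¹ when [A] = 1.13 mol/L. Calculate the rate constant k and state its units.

0.0898 mol/L·day⁻¹

Step 1: For a zeroth-order reaction, rate = k (independent of concentration).
Step 2: k = rate = 0.0898 mol/L·day⁻¹.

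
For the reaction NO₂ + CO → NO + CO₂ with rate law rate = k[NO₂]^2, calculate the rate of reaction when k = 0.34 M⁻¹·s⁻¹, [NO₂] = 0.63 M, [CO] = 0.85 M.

0.1349 M/s

Step 1: The rate law is rate = k[NO₂]^2
Step 2: Note that the rate does not depend on [CO] (zero order in CO).
Step 3: rate = 0.34 × (0.63)^2 = 0.134946 M/s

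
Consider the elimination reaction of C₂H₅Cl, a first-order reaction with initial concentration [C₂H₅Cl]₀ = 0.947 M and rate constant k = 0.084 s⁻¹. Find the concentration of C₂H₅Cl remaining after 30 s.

0.0762 M

Step 1: For a first-order reaction: [C₂H₅Cl] = [C₂H₅Cl]₀ × e^(-kt)
Step 2: [C₂H₅Cl] = 0.947 × e^(-0.084 × 30)
Step 3: [C₂H₅Cl] = 0.947 × e^(-2.52)
Step 4: [C₂H₅Cl] = 0.947 × 0.0804596 = 0.0762 M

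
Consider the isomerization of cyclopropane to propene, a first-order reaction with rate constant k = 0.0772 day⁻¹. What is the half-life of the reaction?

8.979 day

Step 1: For a first-order reaction, t₁/₂ = ln(2)/k
Step 2: t₁/₂ = ln(2)/0.0772
Step 3: t₁/₂ = 0.6931/0.0772 = 8.979 day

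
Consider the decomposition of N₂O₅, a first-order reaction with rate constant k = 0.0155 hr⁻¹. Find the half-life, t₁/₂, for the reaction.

44.72 hr

Step 1: For a first-order reaction, t₁/₂ = ln(2)/k
Step 2: t₁/₂ = ln(2)/0.0155
Step 3: t₁/₂ = 0.6931/0.0155 = 44.72 hr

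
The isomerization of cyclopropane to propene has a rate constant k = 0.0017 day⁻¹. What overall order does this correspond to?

first order (1)

Step 1: The units of k for an nth-order reaction are (concentration)^(1-n)·(time)⁻¹.
Step 2: Here k has units day⁻¹, so the concentration exponent is 0.
Step 3: 1 - n = 0 ⇒ n = 1. The reaction is first order.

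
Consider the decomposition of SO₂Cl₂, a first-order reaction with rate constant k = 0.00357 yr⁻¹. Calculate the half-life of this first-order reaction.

194.2 yr

Step 1: For a first-order reaction, t₁/₂ = ln(2)/k
Step 2: t₁/₂ = ln(2)/0.00357
Step 3: t₁/₂ = 0.6931/0.00357 = 194.2 yr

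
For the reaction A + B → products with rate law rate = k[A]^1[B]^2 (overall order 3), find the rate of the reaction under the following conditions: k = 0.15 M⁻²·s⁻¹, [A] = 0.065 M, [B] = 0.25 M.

0.0006094 M/s

Step 1: The rate law is rate = k[A]^1[B]^2, overall order = 1+2 = 3
Step 2: Substitute values: rate = 0.15 × (0.065)^1 × (0.25)^2
Step 3: rate = 0.15 × 0.065 × 0.0625 = 0.000609375 M/s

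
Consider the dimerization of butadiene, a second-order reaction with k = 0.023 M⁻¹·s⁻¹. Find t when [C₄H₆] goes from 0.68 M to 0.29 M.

85.99 s

Step 1: For second-order: t = (1/[C₄H₆] - 1/[C₄H₆]₀)/k
Step 2: t = (1/0.29 - 1/0.68)/0.023
Step 3: t = (3.448 - 1.471)/0.023
Step 4: t = 1.978/0.023 = 85.99 s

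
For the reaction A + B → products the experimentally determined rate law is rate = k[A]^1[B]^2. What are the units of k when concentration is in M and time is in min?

M⁻²·min⁻¹

Step 1: Overall order = 1 + 2 = 3.
Step 2: rate has units M·min⁻¹; [A]^1[B]^2 has units M^3.
Step 3: k = rate/([A]^1[B]^2), so units of k = M^(1-3)·min⁻¹ = M⁻²·min⁻¹.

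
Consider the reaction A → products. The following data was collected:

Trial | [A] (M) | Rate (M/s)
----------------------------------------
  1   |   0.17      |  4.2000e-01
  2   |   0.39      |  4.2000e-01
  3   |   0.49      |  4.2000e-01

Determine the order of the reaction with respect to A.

zeroth order (0)

Step 1: Compare trials - when concentration changes, rate stays constant.
Step 2: rate₂/rate₁ = 4.2000e-01/4.2000e-01 = 1
Step 3: [A]₂/[A]₁ = 0.39/0.17 = 2.294
Step 4: Since rate ratio ≈ (conc ratio)^0, the reaction is zeroth order.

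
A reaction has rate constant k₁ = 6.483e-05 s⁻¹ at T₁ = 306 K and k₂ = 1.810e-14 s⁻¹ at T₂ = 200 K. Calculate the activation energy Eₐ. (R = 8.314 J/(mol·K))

105.6 kJ/mol

Step 1: Use the two-temperature Arrhenius form: ln(k₂/k₁) = -Eₐ/R × (1/T₂ - 1/T₁)
Step 2: ln(k₂/k₁) = ln(1.810e-14/6.483e-05) = ln(2.79192e-10) = -21.9991
Step 3: 1/T₂ - 1/T₁ = 1/200 - 1/306 = 1.732026e-03 K⁻¹
Step 4: Eₐ = -R × ln(k₂/k₁) / (1/T₂ - 1/T₁) = -8.314 × -21.9991 / 1.732026e-03
Step 5: Eₐ = 1.0560e+05 J/mol = 105.6 kJ/mol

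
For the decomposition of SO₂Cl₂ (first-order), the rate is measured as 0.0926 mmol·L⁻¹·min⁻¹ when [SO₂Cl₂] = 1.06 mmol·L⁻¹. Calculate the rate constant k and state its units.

0.08736 min⁻¹

Step 1: rate = k[SO₂Cl₂]^1, so k = rate / [SO₂Cl₂]^1.
Step 2: k = 0.0926 / (1.06)^1 = 0.0926 / 1.06.
Step 3: k = 0.08736 min⁻¹.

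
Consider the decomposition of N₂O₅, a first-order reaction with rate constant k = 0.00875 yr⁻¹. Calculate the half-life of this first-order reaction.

79.22 yr

Step 1: For a first-order reaction, t₁/₂ = ln(2)/k
Step 2: t₁/₂ = ln(2)/0.00875
Step 3: t₁/₂ = 0.6931/0.00875 = 79.22 yr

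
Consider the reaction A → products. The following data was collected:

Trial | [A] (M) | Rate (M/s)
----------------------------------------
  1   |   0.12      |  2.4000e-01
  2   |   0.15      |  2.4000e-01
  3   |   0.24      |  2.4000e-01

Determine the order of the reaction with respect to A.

zeroth order (0)

Step 1: Compare trials - when concentration changes, rate stays constant.
Step 2: rate₂/rate₁ = 2.4000e-01/2.4000e-01 = 1
Step 3: [A]₂/[A]₁ = 0.15/0.12 = 1.25
Step 4: Since rate ratio ≈ (conc ratio)^0, the reaction is zeroth order.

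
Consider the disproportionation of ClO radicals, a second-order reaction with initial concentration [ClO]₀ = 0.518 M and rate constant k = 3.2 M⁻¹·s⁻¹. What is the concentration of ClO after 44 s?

0.007006 M

Step 1: For a second-order reaction: 1/[ClO] = 1/[ClO]₀ + kt
Step 2: 1/[ClO] = 1/0.518 + 3.2 × 44
Step 3: 1/[ClO] = 1.931 + 140.8 = 142.7
Step 4: [ClO] = 1/142.7 = 0.007006 M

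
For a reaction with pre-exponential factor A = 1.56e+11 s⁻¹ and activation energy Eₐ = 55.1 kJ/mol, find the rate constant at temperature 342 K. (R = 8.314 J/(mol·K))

5.99e+02 s⁻¹

Step 1: Use the Arrhenius equation: k = A × exp(-Eₐ/RT)
Step 2: Convert Eₐ to J/mol: 55.1 kJ/mol = 55100 J/mol
Step 3: Calculate the exponent: -Eₐ/(RT) = -55100/(8.314 × 342) = -19.37829
Step 4: k = 1.56e+11 × exp(-19.37829)
Step 5: k = 1.56e+11 × 3.83809e-09 = 5.9874e+02 s⁻¹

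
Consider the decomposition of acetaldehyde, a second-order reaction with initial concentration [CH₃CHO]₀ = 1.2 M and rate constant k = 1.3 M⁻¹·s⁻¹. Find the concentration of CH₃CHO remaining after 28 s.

0.02686 M

Step 1: For a second-order reaction: 1/[CH₃CHO] = 1/[CH₃CHO]₀ + kt
Step 2: 1/[CH₃CHO] = 1/1.2 + 1.3 × 28
Step 3: 1/[CH₃CHO] = 0.8333 + 36.4 = 37.23
Step 4: [CH₃CHO] = 1/37.23 = 0.02686 M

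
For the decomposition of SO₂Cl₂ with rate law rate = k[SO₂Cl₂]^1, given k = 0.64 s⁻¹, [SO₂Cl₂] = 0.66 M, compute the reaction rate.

0.4224 M/s

Step 1: Identify the rate law: rate = k[SO₂Cl₂]^1
Step 2: Substitute values: rate = 0.64 × (0.66)^1
Step 3: Calculate: rate = 0.64 × 0.66 = 0.4224 M/s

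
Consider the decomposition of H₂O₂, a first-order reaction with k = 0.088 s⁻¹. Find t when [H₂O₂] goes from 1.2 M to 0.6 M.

7.877 s

Step 1: For first-order: t = ln([H₂O₂]₀/[H₂O₂])/k
Step 2: t = ln(1.2/0.6)/0.088
Step 3: t = ln(2)/0.088
Step 4: t = 0.6931/0.088 = 7.877 s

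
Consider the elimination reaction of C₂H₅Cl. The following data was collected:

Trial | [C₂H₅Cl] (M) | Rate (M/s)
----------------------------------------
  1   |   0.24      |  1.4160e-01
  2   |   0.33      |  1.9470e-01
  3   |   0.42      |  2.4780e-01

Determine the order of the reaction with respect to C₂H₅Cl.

first order (1)

Step 1: Compare trials to find order n where rate₂/rate₁ = ([C₂H₅Cl]₂/[C₂H₅Cl]₁)^n
Step 2: rate₂/rate₁ = 1.9470e-01/1.4160e-01 = 1.375
Step 3: [C₂H₅Cl]₂/[C₂H₅Cl]₁ = 0.33/0.24 = 1.375
Step 4: n = ln(1.375)/ln(1.375) = 1.00 ≈ 1
Step 5: The reaction is first order in C₂H₅Cl.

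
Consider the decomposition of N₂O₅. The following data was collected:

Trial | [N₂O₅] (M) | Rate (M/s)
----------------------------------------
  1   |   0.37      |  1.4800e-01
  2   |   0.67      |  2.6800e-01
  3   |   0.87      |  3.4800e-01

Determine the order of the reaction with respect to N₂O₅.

first order (1)

Step 1: Compare trials to find order n where rate₂/rate₁ = ([N₂O₅]₂/[N₂O₅]₁)^n
Step 2: rate₂/rate₁ = 2.6800e-01/1.4800e-01 = 1.811
Step 3: [N₂O₅]₂/[N₂O₅]₁ = 0.67/0.37 = 1.811
Step 4: n = ln(1.811)/ln(1.811) = 1.00 ≈ 1
Step 5: The reaction is first order in N₂O₅.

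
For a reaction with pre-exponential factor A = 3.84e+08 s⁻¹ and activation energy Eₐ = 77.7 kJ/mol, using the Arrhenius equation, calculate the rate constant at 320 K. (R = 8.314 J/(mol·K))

7.96e-05 s⁻¹

Step 1: Use the Arrhenius equation: k = A × exp(-Eₐ/RT)
Step 2: Convert Eₐ to J/mol: 77.7 kJ/mol = 77700 J/mol
Step 3: Calculate the exponent: -Eₐ/(RT) = -77700/(8.314 × 320) = -29.20526
Step 4: k = 3.84e+08 × exp(-29.20526)
Step 5: k = 3.84e+08 × 2.07165e-13 = 7.9551e-05 s⁻¹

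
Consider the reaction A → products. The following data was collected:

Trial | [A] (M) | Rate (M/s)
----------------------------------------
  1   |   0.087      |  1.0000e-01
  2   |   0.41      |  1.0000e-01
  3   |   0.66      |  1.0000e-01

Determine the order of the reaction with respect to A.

zeroth order (0)

Step 1: Compare trials - when concentration changes, rate stays constant.
Step 2: rate₂/rate₁ = 1.0000e-01/1.0000e-01 = 1
Step 3: [A]₂/[A]₁ = 0.41/0.087 = 4.713
Step 4: Since rate ratio ≈ (conc ratio)^0, the reaction is zeroth order.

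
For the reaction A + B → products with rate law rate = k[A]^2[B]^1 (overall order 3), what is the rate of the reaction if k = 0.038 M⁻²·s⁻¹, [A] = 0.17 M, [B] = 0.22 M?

0.0002416 M/s

Step 1: The rate law is rate = k[A]^2[B]^1, overall order = 2+1 = 3
Step 2: Substitute values: rate = 0.038 × (0.17)^2 × (0.22)^1
Step 3: rate = 0.038 × 0.0289 × 0.22 = 0.000241604 M/s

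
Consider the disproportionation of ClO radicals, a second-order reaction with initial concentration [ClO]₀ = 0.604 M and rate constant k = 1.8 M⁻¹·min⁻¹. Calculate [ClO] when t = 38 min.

0.01427 M

Step 1: For a second-order reaction: 1/[ClO] = 1/[ClO]₀ + kt
Step 2: 1/[ClO] = 1/0.604 + 1.8 × 38
Step 3: 1/[ClO] = 1.656 + 68.4 = 70.06
Step 4: [ClO] = 1/70.06 = 0.01427 M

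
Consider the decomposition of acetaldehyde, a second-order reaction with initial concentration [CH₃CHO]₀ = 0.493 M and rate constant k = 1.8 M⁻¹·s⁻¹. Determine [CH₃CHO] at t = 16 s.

0.03244 M

Step 1: For a second-order reaction: 1/[CH₃CHO] = 1/[CH₃CHO]₀ + kt
Step 2: 1/[CH₃CHO] = 1/0.493 + 1.8 × 16
Step 3: 1/[CH₃CHO] = 2.028 + 28.8 = 30.83
Step 4: [CH₃CHO] = 1/30.83 = 0.03244 M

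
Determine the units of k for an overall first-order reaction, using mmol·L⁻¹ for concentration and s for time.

s⁻¹

Step 1: For overall order n, rate = k × (concentration)^n.
Step 2: Rate has units mmol·L⁻¹·s⁻¹; concentration term has units (mmol·L⁻¹)^1.
Step 3: k = rate / (concentration)^n, so units of k = (mmol·L⁻¹)^(1-1)·s⁻¹ = s⁻¹.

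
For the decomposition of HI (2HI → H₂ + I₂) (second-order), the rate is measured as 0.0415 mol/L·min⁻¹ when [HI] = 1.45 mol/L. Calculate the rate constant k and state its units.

0.01974 (mol/L)⁻¹·min⁻¹

Step 1: rate = k[HI]^2, so k = rate / [HI]^2.
Step 2: k = 0.0415 / (1.45)^2 = 0.0415 / 2.103.
Step 3: k = 0.01974 (mol/L)⁻¹·min⁻¹.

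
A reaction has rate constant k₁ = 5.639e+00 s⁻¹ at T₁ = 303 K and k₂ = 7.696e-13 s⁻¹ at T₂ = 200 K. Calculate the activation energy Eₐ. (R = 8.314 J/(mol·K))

144.9 kJ/mol

Step 1: Use the two-temperature Arrhenius form: ln(k₂/k₁) = -Eₐ/R × (1/T₂ - 1/T₁)
Step 2: ln(k₂/k₁) = ln(7.696e-13/5.639e+00) = ln(1.36478e-13) = -29.6226
Step 3: 1/T₂ - 1/T₁ = 1/200 - 1/303 = 1.699670e-03 K⁻¹
Step 4: Eₐ = -R × ln(k₂/k₁) / (1/T₂ - 1/T₁) = -8.314 × -29.6226 / 1.699670e-03
Step 5: Eₐ = 1.4490e+05 J/mol = 144.9 kJ/mol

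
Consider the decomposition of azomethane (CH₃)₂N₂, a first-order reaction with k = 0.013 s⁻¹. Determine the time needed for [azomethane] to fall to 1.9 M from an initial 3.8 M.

53.32 s

Step 1: For first-order: t = ln([azomethane]₀/[azomethane])/k
Step 2: t = ln(3.8/1.9)/0.013
Step 3: t = ln(2)/0.013
Step 4: t = 0.6931/0.013 = 53.32 s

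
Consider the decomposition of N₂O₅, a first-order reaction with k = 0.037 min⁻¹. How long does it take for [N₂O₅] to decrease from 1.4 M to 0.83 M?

14.13 min

Step 1: For first-order: t = ln([N₂O₅]₀/[N₂O₅])/k
Step 2: t = ln(1.4/0.83)/0.037
Step 3: t = ln(1.687)/0.037
Step 4: t = 0.5228/0.037 = 14.13 min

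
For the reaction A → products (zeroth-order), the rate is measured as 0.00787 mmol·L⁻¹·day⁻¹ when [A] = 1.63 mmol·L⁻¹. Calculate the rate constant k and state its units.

0.00787 mmol·L⁻¹·day⁻¹

Step 1: For a zeroth-order reaction, rate = k (independent of concentration).
Step 2: k = rate = 0.00787 mmol·L⁻¹·day⁻¹.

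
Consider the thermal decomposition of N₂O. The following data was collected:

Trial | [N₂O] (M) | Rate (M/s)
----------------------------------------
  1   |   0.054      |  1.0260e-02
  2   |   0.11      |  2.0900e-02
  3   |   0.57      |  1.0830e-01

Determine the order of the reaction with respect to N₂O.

first order (1)

Step 1: Compare trials to find order n where rate₂/rate₁ = ([N₂O]₂/[N₂O]₁)^n
Step 2: rate₂/rate₁ = 2.0900e-02/1.0260e-02 = 2.037
Step 3: [N₂O]₂/[N₂O]₁ = 0.11/0.054 = 2.037
Step 4: n = ln(2.037)/ln(2.037) = 1.00 ≈ 1
Step 5: The reaction is first order in N₂O.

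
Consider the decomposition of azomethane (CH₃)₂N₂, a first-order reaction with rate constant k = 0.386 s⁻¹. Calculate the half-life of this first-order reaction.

1.796 s

Step 1: For a first-order reaction, t₁/₂ = ln(2)/k
Step 2: t₁/₂ = ln(2)/0.386
Step 3: t₁/₂ = 0.6931/0.386 = 1.796 s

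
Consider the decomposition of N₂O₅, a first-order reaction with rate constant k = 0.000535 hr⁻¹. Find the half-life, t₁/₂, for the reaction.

1296 hr

Step 1: For a first-order reaction, t₁/₂ = ln(2)/k
Step 2: t₁/₂ = ln(2)/0.000535
Step 3: t₁/₂ = 0.6931/0.000535 = 1296 hr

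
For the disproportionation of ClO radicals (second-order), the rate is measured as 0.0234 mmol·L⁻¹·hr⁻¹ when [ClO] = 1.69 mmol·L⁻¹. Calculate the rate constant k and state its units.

0.008193 (mmol·L⁻¹)⁻¹·hr⁻¹

Step 1: rate = k[ClO]^2, so k = rate / [ClO]^2.
Step 2: k = 0.0234 / (1.69)^2 = 0.0234 / 2.856.
Step 3: k = 0.008193 (mmol·L⁻¹)⁻¹·hr⁻¹.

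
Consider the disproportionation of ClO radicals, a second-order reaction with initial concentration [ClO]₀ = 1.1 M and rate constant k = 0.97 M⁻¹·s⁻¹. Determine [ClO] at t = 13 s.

0.07397 M

Step 1: For a second-order reaction: 1/[ClO] = 1/[ClO]₀ + kt
Step 2: 1/[ClO] = 1/1.1 + 0.97 × 13
Step 3: 1/[ClO] = 0.9091 + 12.61 = 13.52
Step 4: [ClO] = 1/13.52 = 0.07397 M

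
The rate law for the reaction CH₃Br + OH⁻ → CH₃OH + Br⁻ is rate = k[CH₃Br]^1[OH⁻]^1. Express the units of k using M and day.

M⁻¹·day⁻¹

Step 1: Overall order = 1 + 1 = 2.
Step 2: rate has units M·day⁻¹; [CH₃Br]^1[OH⁻]^1 has units M^2.
Step 3: k = rate/([CH₃Br]^1[OH⁻]^1), so units of k = M^(1-2)·day⁻¹ = M⁻¹·day⁻¹.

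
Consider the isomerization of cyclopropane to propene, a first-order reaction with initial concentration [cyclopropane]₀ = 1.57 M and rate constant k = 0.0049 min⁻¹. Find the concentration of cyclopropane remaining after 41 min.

1.284 M

Step 1: For a first-order reaction: [cyclopropane] = [cyclopropane]₀ × e^(-kt)
Step 2: [cyclopropane] = 1.57 × e^(-0.0049 × 41)
Step 3: [cyclopropane] = 1.57 × e^(-0.2009)
Step 4: [cyclopropane] = 1.57 × 0.817994 = 1.284 M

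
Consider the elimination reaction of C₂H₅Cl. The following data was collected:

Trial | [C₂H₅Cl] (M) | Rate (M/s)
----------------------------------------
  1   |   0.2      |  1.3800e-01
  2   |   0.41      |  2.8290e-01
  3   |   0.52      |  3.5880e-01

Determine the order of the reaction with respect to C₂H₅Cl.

first order (1)

Step 1: Compare trials to find order n where rate₂/rate₁ = ([C₂H₅Cl]₂/[C₂H₅Cl]₁)^n
Step 2: rate₂/rate₁ = 2.8290e-01/1.3800e-01 = 2.05
Step 3: [C₂H₅Cl]₂/[C₂H₅Cl]₁ = 0.41/0.2 = 2.05
Step 4: n = ln(2.05)/ln(2.05) = 1.00 ≈ 1
Step 5: The reaction is first order in C₂H₅Cl.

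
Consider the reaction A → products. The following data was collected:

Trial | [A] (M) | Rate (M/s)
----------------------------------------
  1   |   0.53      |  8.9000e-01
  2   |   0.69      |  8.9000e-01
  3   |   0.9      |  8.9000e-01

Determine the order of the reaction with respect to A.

zeroth order (0)

Step 1: Compare trials - when concentration changes, rate stays constant.
Step 2: rate₂/rate₁ = 8.9000e-01/8.9000e-01 = 1
Step 3: [A]₂/[A]₁ = 0.69/0.53 = 1.302
Step 4: Since rate ratio ≈ (conc ratio)^0, the reaction is zeroth order.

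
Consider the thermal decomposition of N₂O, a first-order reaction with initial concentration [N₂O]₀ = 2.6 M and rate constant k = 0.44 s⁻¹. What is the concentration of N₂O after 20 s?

0.0003919 M

Step 1: For a first-order reaction: [N₂O] = [N₂O]₀ × e^(-kt)
Step 2: [N₂O] = 2.6 × e^(-0.44 × 20)
Step 3: [N₂O] = 2.6 × e^(-8.8)
Step 4: [N₂O] = 2.6 × 0.000150733 = 0.0003919 M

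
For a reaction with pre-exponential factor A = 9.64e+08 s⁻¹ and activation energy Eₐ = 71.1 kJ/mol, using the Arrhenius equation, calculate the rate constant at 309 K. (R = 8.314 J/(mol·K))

9.22e-04 s⁻¹

Step 1: Use the Arrhenius equation: k = A × exp(-Eₐ/RT)
Step 2: Convert Eₐ to J/mol: 71.1 kJ/mol = 71100 J/mol
Step 3: Calculate the exponent: -Eₐ/(RT) = -71100/(8.314 × 309) = -27.67586
Step 4: k = 9.64e+08 × exp(-27.67586)
Step 5: k = 9.64e+08 × 9.56152e-13 = 9.2173e-04 s⁻¹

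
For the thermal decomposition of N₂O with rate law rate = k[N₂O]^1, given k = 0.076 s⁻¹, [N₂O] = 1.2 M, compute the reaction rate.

0.0912 M/s

Step 1: Identify the rate law: rate = k[N₂O]^1
Step 2: Substitute values: rate = 0.076 × (1.2)^1
Step 3: Calculate: rate = 0.076 × 1.2 = 0.0912 M/s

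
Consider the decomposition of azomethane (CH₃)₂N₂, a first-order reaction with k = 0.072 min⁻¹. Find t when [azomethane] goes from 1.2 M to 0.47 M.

13.02 min

Step 1: For first-order: t = ln([azomethane]₀/[azomethane])/k
Step 2: t = ln(1.2/0.47)/0.072
Step 3: t = ln(2.553)/0.072
Step 4: t = 0.9373/0.072 = 13.02 min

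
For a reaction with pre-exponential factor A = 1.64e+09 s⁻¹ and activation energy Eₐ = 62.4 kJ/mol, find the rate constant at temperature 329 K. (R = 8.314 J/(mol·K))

2.03e-01 s⁻¹

Step 1: Use the Arrhenius equation: k = A × exp(-Eₐ/RT)
Step 2: Convert Eₐ to J/mol: 62.4 kJ/mol = 62400 J/mol
Step 3: Calculate the exponent: -Eₐ/(RT) = -62400/(8.314 × 329) = -22.81280
Step 4: k = 1.64e+09 × exp(-22.81280)
Step 5: k = 1.64e+09 × 1.23745e-10 = 2.0294e-01 s⁻¹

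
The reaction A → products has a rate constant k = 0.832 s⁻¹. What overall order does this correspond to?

first order (1)

Step 1: The units of k for an nth-order reaction are (concentration)^(1-n)·(time)⁻¹.
Step 2: Here k has units s⁻¹, so the concentration exponent is 0.
Step 3: 1 - n = 0 ⇒ n = 1. The reaction is first order.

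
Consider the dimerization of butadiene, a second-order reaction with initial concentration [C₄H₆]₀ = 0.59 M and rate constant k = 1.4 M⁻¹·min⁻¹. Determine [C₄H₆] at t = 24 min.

0.02833 M

Step 1: For a second-order reaction: 1/[C₄H₆] = 1/[C₄H₆]₀ + kt
Step 2: 1/[C₄H₆] = 1/0.59 + 1.4 × 24
Step 3: 1/[C₄H₆] = 1.695 + 33.6 = 35.29
Step 4: [C₄H₆] = 1/35.29 = 0.02833 M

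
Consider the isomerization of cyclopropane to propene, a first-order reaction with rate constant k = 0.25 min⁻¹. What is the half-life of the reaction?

2.773 min

Step 1: For a first-order reaction, t₁/₂ = ln(2)/k
Step 2: t₁/₂ = ln(2)/0.25
Step 3: t₁/₂ = 0.6931/0.25 = 2.773 min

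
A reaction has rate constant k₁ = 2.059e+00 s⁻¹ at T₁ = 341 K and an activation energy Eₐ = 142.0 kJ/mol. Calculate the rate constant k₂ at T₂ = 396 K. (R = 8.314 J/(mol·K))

2.162e+03 s⁻¹

Step 1: Use the two-temperature Arrhenius form: ln(k₂/k₁) = -Eₐ/R × (1/T₂ - 1/T₁)
Step 2: Convert Eₐ to J/mol: 142.0 kJ/mol = 142000 J/mol
Step 3: 1/T₂ - 1/T₁ = 1/396 - 1/341 = -4.072988e-04 K⁻¹
Step 4: ln(k₂/k₁) = -142000/8.314 × -4.072988e-04 = 6.95651
Step 5: k₂ = k₁ × exp(6.95651) = 2.059e+00 × 1.04996e+03 = 2.162e+03 s⁻¹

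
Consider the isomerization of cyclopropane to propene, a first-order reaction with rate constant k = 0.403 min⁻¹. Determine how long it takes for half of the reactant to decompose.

1.72 min

Step 1: For a first-order reaction, t₁/₂ = ln(2)/k
Step 2: t₁/₂ = ln(2)/0.403
Step 3: t₁/₂ = 0.6931/0.403 = 1.72 min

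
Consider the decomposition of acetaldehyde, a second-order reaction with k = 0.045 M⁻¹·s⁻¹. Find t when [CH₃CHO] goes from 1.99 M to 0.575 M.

27.48 s

Step 1: For second-order: t = (1/[CH₃CHO] - 1/[CH₃CHO]₀)/k
Step 2: t = (1/0.575 - 1/1.99)/0.045
Step 3: t = (1.739 - 0.5025)/0.045
Step 4: t = 1.237/0.045 = 27.48 s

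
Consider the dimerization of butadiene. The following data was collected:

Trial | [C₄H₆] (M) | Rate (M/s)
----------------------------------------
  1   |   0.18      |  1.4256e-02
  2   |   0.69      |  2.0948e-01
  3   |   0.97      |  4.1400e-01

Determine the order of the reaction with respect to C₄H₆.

second order (2)

Step 1: Compare trials to find order n where rate₂/rate₁ = ([C₄H₆]₂/[C₄H₆]₁)^n
Step 2: rate₂/rate₁ = 2.0948e-01/1.4256e-02 = 14.69
Step 3: [C₄H₆]₂/[C₄H₆]₁ = 0.69/0.18 = 3.833
Step 4: n = ln(14.69)/ln(3.833) = 2.00 ≈ 2
Step 5: The reaction is second order in C₄H₆.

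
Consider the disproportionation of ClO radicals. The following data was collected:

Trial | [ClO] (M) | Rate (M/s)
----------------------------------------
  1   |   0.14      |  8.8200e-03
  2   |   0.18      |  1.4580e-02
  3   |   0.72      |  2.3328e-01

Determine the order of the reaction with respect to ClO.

second order (2)

Step 1: Compare trials to find order n where rate₂/rate₁ = ([ClO]₂/[ClO]₁)^n
Step 2: rate₂/rate₁ = 1.4580e-02/8.8200e-03 = 1.653
Step 3: [ClO]₂/[ClO]₁ = 0.18/0.14 = 1.286
Step 4: n = ln(1.653)/ln(1.286) = 2.00 ≈ 2
Step 5: The reaction is second order in ClO.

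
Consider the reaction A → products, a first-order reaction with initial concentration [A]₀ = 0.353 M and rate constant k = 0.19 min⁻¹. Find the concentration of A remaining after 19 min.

0.009549 M

Step 1: For a first-order reaction: [A] = [A]₀ × e^(-kt)
Step 2: [A] = 0.353 × e^(-0.19 × 19)
Step 3: [A] = 0.353 × e^(-3.61)
Step 4: [A] = 0.353 × 0.0270518 = 0.009549 M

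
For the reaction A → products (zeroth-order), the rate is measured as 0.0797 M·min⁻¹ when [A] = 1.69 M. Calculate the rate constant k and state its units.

0.0797 M·min⁻¹

Step 1: For a zeroth-order reaction, rate = k (independent of concentration).
Step 2: k = rate = 0.0797 M·min⁻¹.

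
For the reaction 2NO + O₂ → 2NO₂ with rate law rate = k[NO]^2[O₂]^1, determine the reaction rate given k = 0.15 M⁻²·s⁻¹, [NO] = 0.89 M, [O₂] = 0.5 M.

0.05941 M/s

Step 1: The rate law is rate = k[NO]^2[O₂]^1
Step 2: Substitute: rate = 0.15 × (0.89)^2 × (0.5)^1
Step 3: rate = 0.15 × 0.7921 × 0.5 = 0.0594075 M/s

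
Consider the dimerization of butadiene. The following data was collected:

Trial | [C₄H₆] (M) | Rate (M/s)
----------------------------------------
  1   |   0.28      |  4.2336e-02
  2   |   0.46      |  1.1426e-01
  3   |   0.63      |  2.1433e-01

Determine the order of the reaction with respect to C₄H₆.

second order (2)

Step 1: Compare trials to find order n where rate₂/rate₁ = ([C₄H₆]₂/[C₄H₆]₁)^n
Step 2: rate₂/rate₁ = 1.1426e-01/4.2336e-02 = 2.699
Step 3: [C₄H₆]₂/[C₄H₆]₁ = 0.46/0.28 = 1.643
Step 4: n = ln(2.699)/ln(1.643) = 2.00 ≈ 2
Step 5: The reaction is second order in C₄H₆.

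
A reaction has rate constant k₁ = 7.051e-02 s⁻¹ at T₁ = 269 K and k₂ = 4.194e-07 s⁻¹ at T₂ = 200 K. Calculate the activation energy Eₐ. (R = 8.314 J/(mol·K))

78.0 kJ/mol

Step 1: Use the two-temperature Arrhenius form: ln(k₂/k₁) = -Eₐ/R × (1/T₂ - 1/T₁)
Step 2: ln(k₂/k₁) = ln(4.194e-07/7.051e-02) = ln(5.94809e-06) = -12.0324
Step 3: 1/T₂ - 1/T₁ = 1/200 - 1/269 = 1.282528e-03 K⁻¹
Step 4: Eₐ = -R × ln(k₂/k₁) / (1/T₂ - 1/T₁) = -8.314 × -12.0324 / 1.282528e-03
Step 5: Eₐ = 7.8000e+04 J/mol = 78.0 kJ/mol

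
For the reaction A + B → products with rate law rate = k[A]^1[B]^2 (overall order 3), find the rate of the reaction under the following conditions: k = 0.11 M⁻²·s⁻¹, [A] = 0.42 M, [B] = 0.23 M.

0.002444 M/s

Step 1: The rate law is rate = k[A]^1[B]^2, overall order = 1+2 = 3
Step 2: Substitute values: rate = 0.11 × (0.42)^1 × (0.23)^2
Step 3: rate = 0.11 × 0.42 × 0.0529 = 0.00244398 M/s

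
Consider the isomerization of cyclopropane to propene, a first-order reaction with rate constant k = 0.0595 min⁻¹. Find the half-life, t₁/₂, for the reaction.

11.65 min

Step 1: For a first-order reaction, t₁/₂ = ln(2)/k
Step 2: t₁/₂ = ln(2)/0.0595
Step 3: t₁/₂ = 0.6931/0.0595 = 11.65 min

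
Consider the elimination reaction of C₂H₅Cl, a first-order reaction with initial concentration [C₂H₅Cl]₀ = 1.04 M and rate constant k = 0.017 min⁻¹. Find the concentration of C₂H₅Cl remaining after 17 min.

0.779 M

Step 1: For a first-order reaction: [C₂H₅Cl] = [C₂H₅Cl]₀ × e^(-kt)
Step 2: [C₂H₅Cl] = 1.04 × e^(-0.017 × 17)
Step 3: [C₂H₅Cl] = 1.04 × e^(-0.289)
Step 4: [C₂H₅Cl] = 1.04 × 0.749012 = 0.779 M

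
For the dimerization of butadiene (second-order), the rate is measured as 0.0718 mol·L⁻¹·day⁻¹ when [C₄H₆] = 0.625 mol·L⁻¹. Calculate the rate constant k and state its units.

0.1838 (mol·L⁻¹)⁻¹·day⁻¹

Step 1: rate = k[C₄H₆]^2, so k = rate / [C₄H₆]^2.
Step 2: k = 0.0718 / (0.625)^2 = 0.0718 / 0.3906.
Step 3: k = 0.1838 (mol·L⁻¹)⁻¹·day⁻¹.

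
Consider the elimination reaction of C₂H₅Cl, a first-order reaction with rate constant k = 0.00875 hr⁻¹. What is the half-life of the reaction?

79.22 hr

Step 1: For a first-order reaction, t₁/₂ = ln(2)/k
Step 2: t₁/₂ = ln(2)/0.00875
Step 3: t₁/₂ = 0.6931/0.00875 = 79.22 hr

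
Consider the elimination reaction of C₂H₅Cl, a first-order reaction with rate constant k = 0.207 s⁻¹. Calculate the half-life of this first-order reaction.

3.349 s

Step 1: For a first-order reaction, t₁/₂ = ln(2)/k
Step 2: t₁/₂ = ln(2)/0.207
Step 3: t₁/₂ = 0.6931/0.207 = 3.349 s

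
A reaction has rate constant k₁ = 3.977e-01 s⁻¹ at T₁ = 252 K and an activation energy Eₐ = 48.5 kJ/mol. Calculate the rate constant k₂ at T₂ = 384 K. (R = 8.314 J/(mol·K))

1.136e+03 s⁻¹

Step 1: Use the two-temperature Arrhenius form: ln(k₂/k₁) = -Eₐ/R × (1/T₂ - 1/T₁)
Step 2: Convert Eₐ to J/mol: 48.5 kJ/mol = 48500 J/mol
Step 3: 1/T₂ - 1/T₁ = 1/384 - 1/252 = -1.364087e-03 K⁻¹
Step 4: ln(k₂/k₁) = -48500/8.314 × -1.364087e-03 = 7.95745
Step 5: k₂ = k₁ × exp(7.95745) = 3.977e-01 × 2.85678e+03 = 1.136e+03 s⁻¹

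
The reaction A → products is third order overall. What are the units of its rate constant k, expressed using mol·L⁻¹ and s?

(mol·L⁻¹)⁻²·s⁻¹

Step 1: For overall order n, rate = k × (concentration)^n.
Step 2: Rate has units mol·L⁻¹·s⁻¹; concentration term has units (mol·L⁻¹)^3.
Step 3: k = rate / (concentration)^n, so units of k = (mol·L⁻¹)^(1-3)·s⁻¹ = (mol·L⁻¹)⁻²·s⁻¹.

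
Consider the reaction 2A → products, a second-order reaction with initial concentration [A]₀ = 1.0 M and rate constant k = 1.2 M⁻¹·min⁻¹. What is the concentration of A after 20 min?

0.04 M

Step 1: For a second-order reaction: 1/[A] = 1/[A]₀ + kt
Step 2: 1/[A] = 1/1.0 + 1.2 × 20
Step 3: 1/[A] = 1 + 24 = 25
Step 4: [A] = 1/25 = 0.04 M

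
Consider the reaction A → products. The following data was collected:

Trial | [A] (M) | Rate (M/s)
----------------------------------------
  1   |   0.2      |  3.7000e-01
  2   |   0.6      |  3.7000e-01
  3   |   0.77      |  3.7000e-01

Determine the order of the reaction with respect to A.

zeroth order (0)

Step 1: Compare trials - when concentration changes, rate stays constant.
Step 2: rate₂/rate₁ = 3.7000e-01/3.7000e-01 = 1
Step 3: [A]₂/[A]₁ = 0.6/0.2 = 3
Step 4: Since rate ratio ≈ (conc ratio)^0, the reaction is zeroth order.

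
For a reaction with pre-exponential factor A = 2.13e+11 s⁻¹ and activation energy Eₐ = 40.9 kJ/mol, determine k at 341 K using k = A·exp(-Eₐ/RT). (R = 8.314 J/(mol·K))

1.16e+05 s⁻¹

Step 1: Use the Arrhenius equation: k = A × exp(-Eₐ/RT)
Step 2: Convert Eₐ to J/mol: 40.9 kJ/mol = 40900 J/mol
Step 3: Calculate the exponent: -Eₐ/(RT) = -40900/(8.314 × 341) = -14.42643
Step 4: k = 2.13e+11 × exp(-14.42643)
Step 5: k = 2.13e+11 × 5.42852e-07 = 1.1563e+05 s⁻¹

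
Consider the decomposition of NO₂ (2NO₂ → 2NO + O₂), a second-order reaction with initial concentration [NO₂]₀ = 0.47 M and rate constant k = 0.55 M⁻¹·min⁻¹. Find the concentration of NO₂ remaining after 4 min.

0.2311 M

Step 1: For a second-order reaction: 1/[NO₂] = 1/[NO₂]₀ + kt
Step 2: 1/[NO₂] = 1/0.47 + 0.55 × 4
Step 3: 1/[NO₂] = 2.128 + 2.2 = 4.328
Step 4: [NO₂] = 1/4.328 = 0.2311 M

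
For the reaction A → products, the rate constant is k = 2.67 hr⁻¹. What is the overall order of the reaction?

first order (1)

Step 1: The units of k for an nth-order reaction are (concentration)^(1-n)·(time)⁻¹.
Step 2: Here k has units hr⁻¹, so the concentration exponent is 0.
Step 3: 1 - n = 0 ⇒ n = 1. The reaction is first order.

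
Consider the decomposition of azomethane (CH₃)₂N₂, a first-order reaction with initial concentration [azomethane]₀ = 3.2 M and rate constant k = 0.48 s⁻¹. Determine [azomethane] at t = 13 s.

0.00624 M

Step 1: For a first-order reaction: [azomethane] = [azomethane]₀ × e^(-kt)
Step 2: [azomethane] = 3.2 × e^(-0.48 × 13)
Step 3: [azomethane] = 3.2 × e^(-6.24)
Step 4: [azomethane] = 3.2 × 0.00194986 = 0.00624 M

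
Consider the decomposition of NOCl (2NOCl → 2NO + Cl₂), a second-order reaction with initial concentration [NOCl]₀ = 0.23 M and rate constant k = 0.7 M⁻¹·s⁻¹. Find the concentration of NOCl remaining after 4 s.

0.1399 M

Step 1: For a second-order reaction: 1/[NOCl] = 1/[NOCl]₀ + kt
Step 2: 1/[NOCl] = 1/0.23 + 0.7 × 4
Step 3: 1/[NOCl] = 4.348 + 2.8 = 7.148
Step 4: [NOCl] = 1/7.148 = 0.1399 M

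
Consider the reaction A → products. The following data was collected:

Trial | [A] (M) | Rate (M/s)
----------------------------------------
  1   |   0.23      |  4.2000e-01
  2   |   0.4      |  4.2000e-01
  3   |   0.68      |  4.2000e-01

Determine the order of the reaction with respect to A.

zeroth order (0)

Step 1: Compare trials - when concentration changes, rate stays constant.
Step 2: rate₂/rate₁ = 4.2000e-01/4.2000e-01 = 1
Step 3: [A]₂/[A]₁ = 0.4/0.23 = 1.739
Step 4: Since rate ratio ≈ (conc ratio)^0, the reaction is zeroth order.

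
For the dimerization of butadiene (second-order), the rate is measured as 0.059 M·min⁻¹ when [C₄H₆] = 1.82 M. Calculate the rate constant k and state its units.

0.01781 M⁻¹·min⁻¹

Step 1: rate = k[C₄H₆]^2, so k = rate / [C₄H₆]^2.
Step 2: k = 0.059 / (1.82)^2 = 0.059 / 3.312.
Step 3: k = 0.01781 M⁻¹·min⁻¹.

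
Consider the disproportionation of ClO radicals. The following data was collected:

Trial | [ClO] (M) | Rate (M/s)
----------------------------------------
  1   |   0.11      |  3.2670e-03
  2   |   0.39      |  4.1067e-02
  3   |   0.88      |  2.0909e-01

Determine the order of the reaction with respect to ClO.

second order (2)

Step 1: Compare trials to find order n where rate₂/rate₁ = ([ClO]₂/[ClO]₁)^n
Step 2: rate₂/rate₁ = 4.1067e-02/3.2670e-03 = 12.57
Step 3: [ClO]₂/[ClO]₁ = 0.39/0.11 = 3.545
Step 4: n = ln(12.57)/ln(3.545) = 2.00 ≈ 2
Step 5: The reaction is second order in ClO.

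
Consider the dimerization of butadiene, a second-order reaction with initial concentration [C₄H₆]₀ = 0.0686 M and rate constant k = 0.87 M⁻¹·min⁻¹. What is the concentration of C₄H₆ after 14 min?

0.03737 M

Step 1: For a second-order reaction: 1/[C₄H₆] = 1/[C₄H₆]₀ + kt
Step 2: 1/[C₄H₆] = 1/0.0686 + 0.87 × 14
Step 3: 1/[C₄H₆] = 14.58 + 12.18 = 26.76
Step 4: [C₄H₆] = 1/26.76 = 0.03737 M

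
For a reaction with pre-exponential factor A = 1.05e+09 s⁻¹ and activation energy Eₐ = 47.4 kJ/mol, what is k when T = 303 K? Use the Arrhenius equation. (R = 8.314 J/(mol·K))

7.07e+00 s⁻¹

Step 1: Use the Arrhenius equation: k = A × exp(-Eₐ/RT)
Step 2: Convert Eₐ to J/mol: 47.4 kJ/mol = 47400 J/mol
Step 3: Calculate the exponent: -Eₐ/(RT) = -47400/(8.314 × 303) = -18.81593
Step 4: k = 1.05e+09 × exp(-18.81593)
Step 5: k = 1.05e+09 × 6.73512e-09 = 7.0719e+00 s⁻¹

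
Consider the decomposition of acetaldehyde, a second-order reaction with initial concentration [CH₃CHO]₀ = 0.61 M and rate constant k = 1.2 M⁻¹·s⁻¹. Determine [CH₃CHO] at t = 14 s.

0.05423 M

Step 1: For a second-order reaction: 1/[CH₃CHO] = 1/[CH₃CHO]₀ + kt
Step 2: 1/[CH₃CHO] = 1/0.61 + 1.2 × 14
Step 3: 1/[CH₃CHO] = 1.639 + 16.8 = 18.44
Step 4: [CH₃CHO] = 1/18.44 = 0.05423 M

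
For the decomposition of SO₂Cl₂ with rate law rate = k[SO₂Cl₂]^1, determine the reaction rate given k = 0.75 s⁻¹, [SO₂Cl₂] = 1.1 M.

0.825 M/s

Step 1: Identify the rate law: rate = k[SO₂Cl₂]^1
Step 2: Substitute values: rate = 0.75 × (1.1)^1
Step 3: Calculate: rate = 0.75 × 1.1 = 0.825 M/s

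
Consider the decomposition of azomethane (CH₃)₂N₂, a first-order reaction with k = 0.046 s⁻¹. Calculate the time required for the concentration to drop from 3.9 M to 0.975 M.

30.14 s

Step 1: For first-order: t = ln([azomethane]₀/[azomethane])/k
Step 2: t = ln(3.9/0.975)/0.046
Step 3: t = ln(4)/0.046
Step 4: t = 1.386/0.046 = 30.14 s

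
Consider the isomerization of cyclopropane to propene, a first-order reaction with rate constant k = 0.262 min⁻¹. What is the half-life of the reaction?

2.646 min

Step 1: For a first-order reaction, t₁/₂ = ln(2)/k
Step 2: t₁/₂ = ln(2)/0.262
Step 3: t₁/₂ = 0.6931/0.262 = 2.646 min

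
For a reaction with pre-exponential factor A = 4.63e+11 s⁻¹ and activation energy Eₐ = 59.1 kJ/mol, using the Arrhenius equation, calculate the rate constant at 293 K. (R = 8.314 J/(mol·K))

1.35e+01 s⁻¹

Step 1: Use the Arrhenius equation: k = A × exp(-Eₐ/RT)
Step 2: Convert Eₐ to J/mol: 59.1 kJ/mol = 59100 J/mol
Step 3: Calculate the exponent: -Eₐ/(RT) = -59100/(8.314 × 293) = -24.26106
Step 4: k = 4.63e+11 × exp(-24.26106)
Step 5: k = 4.63e+11 × 2.90774e-11 = 1.3463e+01 s⁻¹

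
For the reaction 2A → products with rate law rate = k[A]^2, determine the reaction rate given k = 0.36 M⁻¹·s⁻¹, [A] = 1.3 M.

0.6084 M/s

Step 1: Identify the rate law: rate = k[A]^2
Step 2: Substitute values: rate = 0.36 × (1.3)^2
Step 3: Calculate: rate = 0.36 × 1.69 = 0.6084 M/s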